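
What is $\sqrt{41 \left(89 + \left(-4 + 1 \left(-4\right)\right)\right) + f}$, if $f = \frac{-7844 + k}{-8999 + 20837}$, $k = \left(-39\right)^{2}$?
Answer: $\frac{5 \sqrt{18612970266}}{11838} \approx 57.623$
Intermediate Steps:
$k = 1521$
$f = - \frac{6323}{11838}$ ($f = \frac{-7844 + 1521}{-8999 + 20837} = - \frac{6323}{11838} \approx -0.53413$)
$\sqrt{41 \left(89 + \left(-4 + 1 \left(-4\right)\right)\right) + f} = \sqrt{41 \left(89 + \left(-4 + 1 \left(-4\right)\right)\right) - \frac{6323}{11838}} = \sqrt{41 \left(89 - 8\right) - \frac{6323}{11838}} = \sqrt{41 \cdot 81 - \frac{6323}{11838}} = \sqrt{3321 - \frac{6323}{11838}} = \sqrt{\frac{39307675}{11838}} = \frac{5 \sqrt{18612970266}}{11838}$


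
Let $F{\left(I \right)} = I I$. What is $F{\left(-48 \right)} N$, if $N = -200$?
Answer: $-460800$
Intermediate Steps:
$F{\left(I \right)} = I^{2}$
$F{\left(-48 \right)} N = \left(-48\right)^{2} \left(-200\right) = 2304 \left(-200\right) = -460800$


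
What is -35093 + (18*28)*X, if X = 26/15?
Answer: -171097/5 ≈ -34219.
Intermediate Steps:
X = 26/15 (X = 26*(1/15) = 26/15 ≈ 1.7333)
-35093 + (18*28)*X = -35093 + (18*28)*(26/15) = -35093 + 504*(26/15) = -35093 + 4368/5 = -171097/5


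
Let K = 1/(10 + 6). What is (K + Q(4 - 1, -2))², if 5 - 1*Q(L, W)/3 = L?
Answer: 9409/256 ≈ 36.754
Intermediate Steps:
Q(L, W) = 15 - 3*L
K = 1/16 ≈ 0.062500
(K + Q(4 - 1, -2))² = (1/16 + (15 - 3*(4 - 1)))² = (1/16 + (15 - 3*3))² = (1/16 + (15 - 9))² = (1/16 + 6)² = (97/16)² = 9409/256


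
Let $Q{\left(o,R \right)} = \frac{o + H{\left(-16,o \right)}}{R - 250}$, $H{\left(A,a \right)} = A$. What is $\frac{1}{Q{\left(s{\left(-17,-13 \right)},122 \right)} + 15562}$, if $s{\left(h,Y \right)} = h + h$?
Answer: $\frac{64}{995993} \approx 6.4258 \cdot 10^{-5}$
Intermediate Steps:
$s{\left(h,Y \right)} = 2 h$
$Q{\left(o,R \right)} = \frac{-16 + o}{-250 + R}$ ($Q{\left(o,R \right)} = \frac{o - 16}{R - 250} = \frac{-16 + o}{-250 + R}$)
$\frac{1}{Q{\left(s{\left(-17,-13 \right)},122 \right)} + 15562} = \frac{1}{\frac{-16 + 2 \left(-17\right)}{-250 + 122} + 15562} = \frac{1}{\frac{-16 - 34}{-128} + 15562} = \frac{1}{\left(- \frac{1}{128}\right) \left(-50\right) + 15562} = \frac{1}{\frac{25}{64} + 15562} = \frac{1}{\frac{995993}{64}} = \frac{64}{995993}$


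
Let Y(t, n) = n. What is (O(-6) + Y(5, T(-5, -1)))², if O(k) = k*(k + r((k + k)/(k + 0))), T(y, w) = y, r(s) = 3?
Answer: 169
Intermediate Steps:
O(k) = k*(3 + k) (O(k) = k*(k + 3) = k*(3 + k))
(O(-6) + Y(5, T(-5, -1)))² = (-6*(3 - 6) - 5)² = (-6*(-3) - 5)² = (18 - 5)² = 13² = 169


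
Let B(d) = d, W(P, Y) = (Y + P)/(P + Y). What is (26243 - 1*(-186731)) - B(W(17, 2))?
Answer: 212973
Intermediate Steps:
W(P, Y) = 1 (W(P, Y) = (P + Y)/(P + Y) = 1)
(26243 - 1*(-186731)) - B(W(17, 2)) = (26243 - 1*(-186731)) - 1*1 = (26243 + 186731) - 1 = 212974 - 1 = 212973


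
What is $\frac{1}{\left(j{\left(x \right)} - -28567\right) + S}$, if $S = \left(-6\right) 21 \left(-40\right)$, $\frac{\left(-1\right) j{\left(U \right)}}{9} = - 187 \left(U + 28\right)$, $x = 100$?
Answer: $\frac{1}{249031} \approx 4.0156 \cdot 10^{-6}$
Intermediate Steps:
$j{\left(U \right)} = 47124 + 1683 U$ ($j{\left(U \right)} = - 9 \left(- 187 \left(U + 28\right)\right) = - 9 \left(- 187 \left(28 + U\right)\right) = - 9 \left(-5236 - 187 U\right) = 47124 + 1683 U$)
$S = 5040$ ($S = \left(-126\right) \left(-40\right) = 5040$)
$\frac{1}{\left(j{\left(x \right)} - -28567\right) + S} = \frac{1}{\left(\left(47124 + 1683 \cdot 100\right) - -28567\right) + 5040} = \frac{1}{\left(\left(47124 + 168300\right) + 28567\right) + 5040} = \frac{1}{\left(215424 + 28567\right) + 5040} = \frac{1}{243991 + 5040} = \frac{1}{249031}$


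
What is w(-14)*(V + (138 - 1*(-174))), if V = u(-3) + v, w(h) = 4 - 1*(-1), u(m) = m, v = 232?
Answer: 2705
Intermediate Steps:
w(h) = 5 (w(h) = 4 + 1 = 5)
V = 229 (V = -3 + 232 = 229)
w(-14)*(V + (138 - 1*(-174))) = 5*(229 + (138 - 1*(-174))) = 5*(229 + (138 + 174)) = 5*(229 + 312) = 5*541 = 2705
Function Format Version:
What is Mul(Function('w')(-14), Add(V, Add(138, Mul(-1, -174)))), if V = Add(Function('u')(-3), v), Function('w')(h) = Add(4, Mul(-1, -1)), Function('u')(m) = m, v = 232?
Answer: 2705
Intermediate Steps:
Function('w')(h) = 5 (Function('w')(h) = Add(4, 1) = 5)
V = 229 (V = Add(-3, 232) = 229)
Mul(Function('w')(-14), Add(V, Add(138, Mul(-1, -174)))) = Mul(5, Add(229, Add(138, Mul(-1, -174)))) = Mul(5, Add(229, Add(138, 174))) = Mul(5, Add(229, 312)) = Mul(5, 541) = 2705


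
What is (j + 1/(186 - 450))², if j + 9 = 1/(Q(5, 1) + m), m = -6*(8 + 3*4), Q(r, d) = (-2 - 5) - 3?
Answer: 23912601769/294465600 ≈ 81.207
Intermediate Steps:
Q(r, d) = -10 (Q(r, d) = -7 - 3 = -10)
m = -120 (m = -6*(8 + 12) = -6*20 = -120)
j = -1171/130 (j = -9 + 1/(-10 - 120) = -9 + 1/(-130) = -9 - 1/130 = -1171/130 ≈ -9.0077)
(j + 1/(186 - 450))² = (-1171/130 + 1/(186 - 450))² = (-1171/130 + 1/(-264))² = (-1171/130 - 1/264)² = (-154637/17160)² = 23912601769/294465600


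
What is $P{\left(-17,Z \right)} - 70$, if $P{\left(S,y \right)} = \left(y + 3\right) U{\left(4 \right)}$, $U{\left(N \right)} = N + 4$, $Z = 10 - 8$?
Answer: $-30$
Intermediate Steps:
$Z = 2$ ($Z = 10 - 8 = 2$)
$U{\left(N \right)} = 4 + N$
$P{\left(S,y \right)} = 24 + 8 y$ ($P{\left(S,y \right)} = \left(y + 3\right) \left(4 + 4\right) = \left(3 + y\right) 8 = 24 + 8 y$)
$P{\left(-17,Z \right)} - 70 = \left(24 + 8 \cdot 2\right) - 70 = \left(24 + 16\right) - 70 = 40 - 70 = -30$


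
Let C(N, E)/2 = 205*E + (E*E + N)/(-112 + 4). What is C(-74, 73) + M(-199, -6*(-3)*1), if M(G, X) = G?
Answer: 1600219/54 ≈ 29634.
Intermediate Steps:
C(N, E) = 410*E - N/54 - E²/54 (C(N, E) = 2*(205*E + (E*E + N)/(-112 + 4)) = 2*(205*E + (E² + N)/(-108)) = 2*(205*E + (N + E²)*(-1/108)) = 2*(205*E + (-N/108 - E²/108)) = 2*(205*E - N/108 - E²/108) = 410*E - N/54 - E²/54)
C(-74, 73) + M(-199, -6*(-3)*1) = (410*73 - 1/54*(-74) - 1/54*73²) - 199 = (29930 + 37/27 - 1/54*5329) - 199 = (29930 + 37/27 - 5329/54) - 199 = 1610965/54 - 199 = 1600219/54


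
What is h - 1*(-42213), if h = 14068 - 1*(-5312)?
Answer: 61593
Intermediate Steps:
h = 19380 (h = 14068 + 5312 = 19380)
h - 1*(-42213) = 19380 - 1*(-42213) = 19380 + 42213 = 61593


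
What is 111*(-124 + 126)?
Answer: 222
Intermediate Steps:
111*(-124 + 126) = 111*2 = 222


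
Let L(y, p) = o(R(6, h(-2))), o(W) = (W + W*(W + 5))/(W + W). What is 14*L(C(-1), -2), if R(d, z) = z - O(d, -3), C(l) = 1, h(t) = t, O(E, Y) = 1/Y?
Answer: 91/3 ≈ 30.333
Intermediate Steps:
R(d, z) = ⅓ + z (R(d, z) = z - 1/(-3) = z - 1*(-⅓) = z + ⅓ = ⅓ + z)
o(W) = (W + W*(5 + W))/(2*W) (o(W) = (W + W*(5 + W))/((2*W)) = (W + W*(5 + W))*(1/(2*W)) = (W + W*(5 + W))/(2*W))
L(y, p) = 13/6 (L(y, p) = 3 + (⅓ - 2)/2 = 3 + (½)*(-5/3) = 3 - ⅚ = 13/6)
14*L(C(-1), -2) = 14*(13/6) = 91/3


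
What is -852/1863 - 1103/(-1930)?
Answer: 136843/1198530 ≈ 0.11418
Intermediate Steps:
-852/1863 - 1103/(-1930) = -852*1/1863 - 1103*(-1/1930) = -284/621 + 1103/1930 = 136843/1198530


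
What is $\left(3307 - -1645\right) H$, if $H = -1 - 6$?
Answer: $-34664$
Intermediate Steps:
$H = -7$
$\left(3307 - -1645\right) H = \left(3307 - -1645\right) \left(-7\right) = \left(3307 + 1645\right) \left(-7\right) = 4952 \left(-7\right) = -34664$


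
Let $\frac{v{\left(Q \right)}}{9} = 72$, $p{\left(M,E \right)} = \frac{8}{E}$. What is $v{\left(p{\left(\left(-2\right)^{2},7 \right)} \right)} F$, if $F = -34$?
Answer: $-22032$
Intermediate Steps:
$v{\left(Q \right)} = 648$ ($v{\left(Q \right)} = 9 \cdot 72 = 648$)
$v{\left(p{\left(\left(-2\right)^{2},7 \right)} \right)} F = 648 \left(-34\right) = -22032$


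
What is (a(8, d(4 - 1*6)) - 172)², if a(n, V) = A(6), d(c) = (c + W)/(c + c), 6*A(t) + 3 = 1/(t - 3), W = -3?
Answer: 2408704/81 ≈ 29737.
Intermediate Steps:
A(t) = -½ + 1/(6*(-3 + t)) (A(t) = -½ + 1/(6*(t - 3)) = -½ + 1/(6*(-3 + t)))
d(c) = (-3 + c)/(2*c) (d(c) = (c - 3)/(c + c) = (-3 + c)/((2*c)) = (-3 + c)*(1/(2*c)) = (-3 + c)/(2*c))
a(n, V) = -4/9 (a(n, V) = (10 - 3*6)/(6*(-3 + 6)) = (⅙)*(10 - 18)/3 = (⅙)*(⅓)*(-8) = -4/9)
(a(8, d(4 - 1*6)) - 172)² = (-4/9 - 172)² = (-1552/9)² = 2408704/81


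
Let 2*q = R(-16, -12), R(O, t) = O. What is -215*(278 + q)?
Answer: -58050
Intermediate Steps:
q = -8 (q = (1/2)*(-16) = -8)
-215*(278 + q) = -215*(278 - 8) = -215*270 = -58050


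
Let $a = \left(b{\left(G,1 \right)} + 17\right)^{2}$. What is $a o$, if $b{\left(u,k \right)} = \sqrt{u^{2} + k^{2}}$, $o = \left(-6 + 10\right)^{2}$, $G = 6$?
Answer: $5216 + 544 \sqrt{37} \approx 8525.0$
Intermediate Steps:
$o = 16$ ($o = 4^{2} = 16$)
$b{\left(u,k \right)} = \sqrt{k^{2} + u^{2}}$
$a = \left(17 + \sqrt{37}\right)^{2}$ ($a = \left(\sqrt{1^{2} + 6^{2}} + 17\right)^{2} = \left(\sqrt{1 + 36} + 17\right)^{2} = \left(\sqrt{37} + 17\right)^{2} = \left(17 + \sqrt{37}\right)^{2} \approx 532.81$)
$a o = \left(17 + \sqrt{37}\right)^{2} \cdot 16 = 16 \left(17 + \sqrt{37}\right)^{2}$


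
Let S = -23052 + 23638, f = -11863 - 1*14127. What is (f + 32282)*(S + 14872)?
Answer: 97261736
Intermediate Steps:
f = -25990 (f = -11863 - 14127 = -25990)
S = 586
(f + 32282)*(S + 14872) = (-25990 + 32282)*(586 + 14872) = 6292*15458 = 97261736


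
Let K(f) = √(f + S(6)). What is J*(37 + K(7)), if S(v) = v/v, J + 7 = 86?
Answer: 2923 + 158*√2 ≈ 3146.4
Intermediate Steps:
J = 79 (J = -7 + 86 = 79)
S(v) = 1
K(f) = √(1 + f) (K(f) = √(f + 1) = √(1 + f))
J*(37 + K(7)) = 79*(37 + √(1 + 7)) = 79*(37 + √8) = 79*(37 + 2*√2) = 2923 + 158*√2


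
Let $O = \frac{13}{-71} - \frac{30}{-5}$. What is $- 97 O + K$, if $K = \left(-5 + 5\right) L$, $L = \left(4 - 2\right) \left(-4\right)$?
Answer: $- \frac{40061}{71} \approx -564.24$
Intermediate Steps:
$O = \frac{413}{71}$ ($O = 13 \left(- \frac{1}{71}\right) - -6 = - \frac{13}{71} + 6 = \frac{413}{71} \approx 5.8169$)
$L = -8$ ($L = 2 \left(-4\right) = -8$)
$K = 0$ ($K = \left(-5 + 5\right) \left(-8\right) = 0 \left(-8\right) = 0$)
$- 97 O + K = \left(-97\right) \frac{413}{71} + 0 = - \frac{40061}{71} + 0 = - \frac{40061}{71}$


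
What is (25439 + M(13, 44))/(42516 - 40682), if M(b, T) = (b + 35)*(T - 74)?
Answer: 23999/1834 ≈ 13.086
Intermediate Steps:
M(b, T) = (-74 + T)*(35 + b) (M(b, T) = (35 + b)*(-74 + T) = (-74 + T)*(35 + b))
(25439 + M(13, 44))/(42516 - 40682) = (25439 + (-2590 - 74*13 + 35*44 + 44*13))/(42516 - 40682) = (25439 + (-2590 - 962 + 1540 + 572))/1834 = (25439 - 1440)*(1/1834) = 23999*(1/1834) = 23999/1834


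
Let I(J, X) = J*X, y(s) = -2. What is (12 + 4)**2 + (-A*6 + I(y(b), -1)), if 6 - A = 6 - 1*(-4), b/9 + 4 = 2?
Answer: 282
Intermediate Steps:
b = -18 (b = -36 + 9*2 = -36 + 18 = -18)
A = -4 (A = 6 - (6 - 1*(-4)) = 6 - (6 + 4) = 6 - 1*10 = 6 - 10 = -4)
(12 + 4)**2 + (-A*6 + I(y(b), -1)) = (12 + 4)**2 + (-(-4)*6 - 2*(-1)) = 16**2 + (-1*(-24) + 2) = 256 + (24 + 2) = 256 + 26 = 282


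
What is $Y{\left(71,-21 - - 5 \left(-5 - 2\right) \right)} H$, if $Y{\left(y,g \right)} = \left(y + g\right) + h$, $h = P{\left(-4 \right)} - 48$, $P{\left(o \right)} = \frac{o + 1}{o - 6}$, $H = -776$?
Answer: $\frac{126876}{5} \approx 25375.0$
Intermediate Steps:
$P{\left(o \right)} = \frac{1 + o}{-6 + o}$
$h = - \frac{477}{10}$ ($h = \frac{1 - 4}{-6 - 4} - 48 = \frac{1}{-10} \left(-3\right) - 48 = \left(- \frac{1}{10}\right) \left(-3\right) - 48 = \frac{3}{10} - 48 = - \frac{477}{10} \approx -47.7$)
$Y{\left(y,g \right)} = - \frac{477}{10} + g + y$ ($Y{\left(y,g \right)} = \left(y + g\right) - \frac{477}{10} = \left(g + y\right) - \frac{477}{10} = - \frac{477}{10} + g + y$)
$Y{\left(71,-21 - - 5 \left(-5 - 2\right) \right)} H = \left(- \frac{477}{10} - \left(21 - 5 \left(-5 - 2\right)\right) + 71\right) \left(-776\right) = \left(- \frac{477}{10} - \left(21 - -35\right) + 71\right) \left(-776\right) = \left(- \frac{477}{10} - 56 + 71\right) \left(-776\right) = \left(- \frac{327}{10}\right) \left(-776\right) = \frac{126876}{5}$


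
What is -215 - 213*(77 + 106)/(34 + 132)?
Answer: -74669/166 ≈ -449.81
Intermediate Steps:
-215 - 213*(77 + 106)/(34 + 132) = -215 - 38979/166 = -74669/166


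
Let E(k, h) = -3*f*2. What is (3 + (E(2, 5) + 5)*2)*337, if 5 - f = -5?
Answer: -36059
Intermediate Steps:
f = 10 (f = 5 - 1*(-5) = 5 + 5 = 10)
E(k, h) = -60 (E(k, h) = -3*10*2 = -30*2 = -60)
(3 + (E(2, 5) + 5)*2)*337 = (3 + (-60 + 5)*2)*337 = (3 - 55*2)*337 = (3 - 110)*337 = -107*337 = -36059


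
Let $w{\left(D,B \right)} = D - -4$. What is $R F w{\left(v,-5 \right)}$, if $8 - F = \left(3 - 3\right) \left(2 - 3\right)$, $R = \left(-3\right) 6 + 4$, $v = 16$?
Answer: $-2240$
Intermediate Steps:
$w{\left(D,B \right)} = 4 + D$ ($w{\left(D,B \right)} = D + 4 = 4 + D$)
$R = -14$ ($R = -18 + 4 = -14$)
$F = 8$ ($F = 8 - \left(3 - 3\right) \left(2 - 3\right) = 8 - 0 \left(2 - 3\right) = 8 - 0 \left(-1\right) = 8 - 0 = 8 + 0 = 8$)
$R F w{\left(v,-5 \right)} = \left(-14\right) 8 \left(4 + 16\right) = \left(-112\right) 20 = -2240$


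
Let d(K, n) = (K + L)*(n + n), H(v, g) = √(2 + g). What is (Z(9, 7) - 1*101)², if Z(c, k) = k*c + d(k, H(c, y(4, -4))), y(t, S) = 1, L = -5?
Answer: 1492 - 304*√3 ≈ 965.46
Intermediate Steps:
d(K, n) = 2*n*(-5 + K) (d(K, n) = (K - 5)*(n + n) = (-5 + K)*(2*n) = 2*n*(-5 + K))
Z(c, k) = c*k + 2*√3*(-5 + k) (Z(c, k) = k*c + 2*√(2 + 1)*(-5 + k) = c*k + 2*√3*(-5 + k))
(Z(9, 7) - 1*101)² = ((9*7 + 2*√3*(-5 + 7)) - 1*101)² = ((63 + 2*√3*2) - 101)² = ((63 + 4*√3) - 101)² = (-38 + 4*√3)²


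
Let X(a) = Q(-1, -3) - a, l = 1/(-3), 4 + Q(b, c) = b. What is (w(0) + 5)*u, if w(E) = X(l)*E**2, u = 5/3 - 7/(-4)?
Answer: 205/12 ≈ 17.083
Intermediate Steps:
u = 41/12 (u = 5*(1/3) - 7*(-1/4) = 5/3 + 7/4 = 41/12 ≈ 3.4167)
Q(b, c) = -4 + b
l = -1/3 ≈ -0.33333
X(a) = -5 - a (X(a) = (-4 - 1) - a = -5 - a)
w(E) = -14*E**2/3 (w(E) = (-5 - 1*(-1/3))*E**2 = (-5 + 1/3)*E**2 = -14*E**2/3)
(w(0) + 5)*u = (-14/3*0**2 + 5)*(41/12) = (-14/3*0 + 5)*(41/12) = (0 + 5)*(41/12) = 5*(41/12) = 205/12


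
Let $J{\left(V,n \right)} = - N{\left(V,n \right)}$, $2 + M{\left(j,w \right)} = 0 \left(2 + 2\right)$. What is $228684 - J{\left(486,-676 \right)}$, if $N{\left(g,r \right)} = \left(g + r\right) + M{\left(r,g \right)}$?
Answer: $228492$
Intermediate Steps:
$M{\left(j,w \right)} = -2$ ($M{\left(j,w \right)} = -2 + 0 \left(2 + 2\right) = -2 + 0 \cdot 4 = -2 + 0 = -2$)
$N{\left(g,r \right)} = -2 + g + r$ ($N{\left(g,r \right)} = \left(g + r\right) - 2 = -2 + g + r$)
$J{\left(V,n \right)} = 2 - V - n$ ($J{\left(V,n \right)} = - (-2 + V + n) = 2 - V - n$)
$228684 - J{\left(486,-676 \right)} = 228684 - \left(2 - 486 - -676\right) = 228684 - \left(2 - 486 + 676\right) = 228684 - 192 = 228492$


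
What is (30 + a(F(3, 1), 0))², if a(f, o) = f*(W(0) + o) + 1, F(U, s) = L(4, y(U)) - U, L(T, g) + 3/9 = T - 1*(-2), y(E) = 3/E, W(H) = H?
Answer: 961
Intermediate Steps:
L(T, g) = 5/3 + T (L(T, g) = -⅓ + (T - 1*(-2)) = -⅓ + (T + 2) = -⅓ + (2 + T) = 5/3 + T)
F(U, s) = 17/3 - U (F(U, s) = (5/3 + 4) - U = 17/3 - U)
a(f, o) = 1 + f*o (a(f, o) = f*(0 + o) + 1 = f*o + 1 = 1 + f*o)
(30 + a(F(3, 1), 0))² = (30 + (1 + (17/3 - 1*3)*0))² = (30 + (1 + (17/3 - 3)*0))² = (30 + (1 + (8/3)*0))² = (30 + (1 + 0))² = (30 + 1)² = 31² = 961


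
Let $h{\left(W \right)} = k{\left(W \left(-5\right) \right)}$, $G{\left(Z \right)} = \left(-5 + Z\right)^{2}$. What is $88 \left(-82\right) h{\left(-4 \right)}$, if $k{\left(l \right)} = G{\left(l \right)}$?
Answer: $-1623600$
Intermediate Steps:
$k{\left(l \right)} = \left(-5 + l\right)^{2}$
$h{\left(W \right)} = \left(-5 - 5 W\right)^{2}$ ($h{\left(W \right)} = \left(-5 + W \left(-5\right)\right)^{2} = \left(-5 - 5 W\right)^{2}$)
$88 \left(-82\right) h{\left(-4 \right)} = 88 \left(-82\right) 25 \left(1 - 4\right)^{2} = - 7216 \cdot 25 \left(-3\right)^{2} = - 7216 \cdot 25 \cdot 9 = \left(-7216\right) 225 = -1623600$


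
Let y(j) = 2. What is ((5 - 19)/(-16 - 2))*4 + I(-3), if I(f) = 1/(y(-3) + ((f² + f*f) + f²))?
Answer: 821/261 ≈ 3.1456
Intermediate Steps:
I(f) = 1/(2 + 3*f²) (I(f) = 1/(2 + ((f² + f*f) + f²)) = 1/(2 + ((f² + f²) + f²)) = 1/(2 + (2*f² + f²)) = 1/(2 + 3*f²))
((5 - 19)/(-16 - 2))*4 + I(-3) = ((5 - 19)/(-16 - 2))*4 + 1/(2 + 3*(-3)²) = -14/(-18)*4 + 1/(2 + 3*9) = -14*(-1/18)*4 + 1/(2 + 27) = (7/9)*4 + 1/29 = 28/9 + 1/29 = 821/261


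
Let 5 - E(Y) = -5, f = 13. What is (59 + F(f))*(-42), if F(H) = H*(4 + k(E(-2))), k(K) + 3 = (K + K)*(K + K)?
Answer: -221424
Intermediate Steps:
E(Y) = 10 (E(Y) = 5 - 1*(-5) = 5 + 5 = 10)
k(K) = -3 + 4*K**2 (k(K) = -3 + (K + K)*(K + K) = -3 + (2*K)*(2*K) = -3 + 4*K**2)
F(H) = 401*H (F(H) = H*(4 + (-3 + 4*10**2)) = H*(4 + (-3 + 4*100)) = H*(4 + (-3 + 400)) = H*(4 + 397) = H*401 = 401*H)
(59 + F(f))*(-42) = (59 + 401*13)*(-42) = (59 + 5213)*(-42) = 5272*(-42) = -221424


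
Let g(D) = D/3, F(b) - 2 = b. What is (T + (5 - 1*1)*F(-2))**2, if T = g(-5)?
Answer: 25/9 ≈ 2.7778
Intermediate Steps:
F(b) = 2 + b
g(D) = D/3 (g(D) = D*(1/3) = D/3)
T = -5/3 (T = (1/3)*(-5) = -5/3 ≈ -1.6667)
(T + (5 - 1*1)*F(-2))**2 = (-5/3 + (5 - 1*1)*(2 - 2))**2 = (-5/3 + (5 - 1)*0)**2 = (-5/3 + 4*0)**2 = (-5/3 + 0)**2 = (-5/3)**2 = 25/9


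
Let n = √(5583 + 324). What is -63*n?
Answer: -63*√5907 ≈ -4842.0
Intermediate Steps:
n = √5907 ≈ 76.857
-63*n = -63*√5907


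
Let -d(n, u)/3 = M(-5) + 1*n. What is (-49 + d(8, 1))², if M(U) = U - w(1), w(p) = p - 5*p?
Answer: 4900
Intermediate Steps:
w(p) = -4*p
M(U) = 4 + U (M(U) = U - (-4) = U - 1*(-4) = U + 4 = 4 + U)
d(n, u) = 3 - 3*n (d(n, u) = -3*((4 - 5) + 1*n) = -3*(-1 + n) = 3 - 3*n)
(-49 + d(8, 1))² = (-49 + (3 - 3*8))² = (-49 + (3 - 24))² = (-49 - 21)² = (-70)² = 4900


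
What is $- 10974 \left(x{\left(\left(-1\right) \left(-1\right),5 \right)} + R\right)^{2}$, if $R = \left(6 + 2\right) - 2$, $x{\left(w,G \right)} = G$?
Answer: $-1327854$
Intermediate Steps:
$R = 6$ ($R = 8 - 2 = 6$)
$- 10974 \left(x{\left(\left(-1\right) \left(-1\right),5 \right)} + R\right)^{2} = - 10974 \left(5 + 6\right)^{2} = - 10974 \cdot 11^{2} = - 10974 \cdot 121 = \left(-1\right) 1327854 = -1327854$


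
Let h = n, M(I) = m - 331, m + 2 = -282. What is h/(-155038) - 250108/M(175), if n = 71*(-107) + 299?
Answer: 217869283/535665 ≈ 406.73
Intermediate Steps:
m = -284 (m = -2 - 282 = -284)
M(I) = -615 (M(I) = -284 - 331 = -615)
n = -7298 (n = -7597 + 299 = -7298)
h = -7298
h/(-155038) - 250108/M(175) = -7298/(-155038) - 250108/(-615) = -7298*(-1/155038) - 250108*(-1/615) = 41/871 + 250108/615 = 217869283/535665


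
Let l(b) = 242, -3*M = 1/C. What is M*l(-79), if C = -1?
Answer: 242/3 ≈ 80.667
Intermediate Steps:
M = ⅓ (M = -⅓/(-1) = -⅓*(-1) = ⅓ ≈ 0.33333)
M*l(-79) = (⅓)*242 = 242/3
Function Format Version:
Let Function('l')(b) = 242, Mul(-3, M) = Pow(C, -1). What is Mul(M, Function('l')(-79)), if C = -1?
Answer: Rational(242, 3) ≈ 80.667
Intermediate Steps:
M = Rational(1, 3) (M = Mul(Rational(-1, 3), Pow(-1, -1)) = Mul(Rational(-1, 3), -1) = Rational(1, 3) ≈ 0.33333)
Mul(M, Function('l')(-79)) = Mul(Rational(1, 3), 242) = Rational(242, 3)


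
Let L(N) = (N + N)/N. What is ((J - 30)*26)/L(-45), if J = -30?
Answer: -780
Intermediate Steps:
L(N) = 2 (L(N) = (2*N)/N = 2)
((J - 30)*26)/L(-45) = ((-30 - 30)*26)/2 = -60*26*(½) = -1560*½ = -780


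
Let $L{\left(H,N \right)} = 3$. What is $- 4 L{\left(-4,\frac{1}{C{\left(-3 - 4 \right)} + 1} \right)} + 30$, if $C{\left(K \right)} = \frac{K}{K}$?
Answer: $18$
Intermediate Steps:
$C{\left(K \right)} = 1$
$- 4 L{\left(-4,\frac{1}{C{\left(-3 - 4 \right)} + 1} \right)} + 30 = \left(-4\right) 3 + 30 = -12 + 30 = 18$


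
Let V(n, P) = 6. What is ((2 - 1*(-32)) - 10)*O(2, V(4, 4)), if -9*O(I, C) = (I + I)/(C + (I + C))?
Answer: -16/21 ≈ -0.76190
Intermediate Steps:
O(I, C) = -2*I/(9*(I + 2*C)) (O(I, C) = -(I + I)/(9*(C + (I + C))) = -2*I/(9*(C + (C + I))) = -2*I/(9*(I + 2*C)))
((2 - 1*(-32)) - 10)*O(2, V(4, 4)) = ((2 - 1*(-32)) - 10)*(-2*2/(9*2 + 18*6)) = ((2 + 32) - 10)*(-2*2/(18 + 108)) = (34 - 10)*(-2*2/126) = 24*(-2*2*1/126) = 24*(-2/63) = -16/21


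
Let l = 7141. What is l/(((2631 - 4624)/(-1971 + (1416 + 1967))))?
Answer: -10083092/1993 ≈ -5059.3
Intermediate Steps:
l/(((2631 - 4624)/(-1971 + (1416 + 1967)))) = 7141/(((2631 - 4624)/(-1971 + (1416 + 1967)))) = 7141/((-1993/(-1971 + 3383))) = 7141/((-1993/1412)) = 7141/((-1993*1/1412)) = 7141/(-1993/1412) = 7141*(-1412/1993) = -10083092/1993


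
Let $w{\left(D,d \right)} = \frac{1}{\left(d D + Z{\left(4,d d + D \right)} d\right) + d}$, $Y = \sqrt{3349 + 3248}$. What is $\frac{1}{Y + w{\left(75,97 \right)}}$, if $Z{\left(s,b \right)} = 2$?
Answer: $- \frac{7566}{377641016531} + \frac{171733068 \sqrt{733}}{377641016531} \approx 0.012312$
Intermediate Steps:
$Y = 3 \sqrt{733}$ ($Y = \sqrt{6597} = 3 \sqrt{733} \approx 81.222$)
$w{\left(D,d \right)} = \frac{1}{3 d + D d}$ ($w{\left(D,d \right)} = \frac{1}{\left(d D + 2 d\right) + d} = \frac{1}{\left(D d + 2 d\right) + d} = \frac{1}{\left(2 d + D d\right) + d} = \frac{1}{3 d + D d}$)
$\frac{1}{Y + w{\left(75,97 \right)}} = \frac{1}{3 \sqrt{733} + \frac{1}{97 \left(3 + 75\right)}} = \frac{1}{3 \sqrt{733} + \frac{1}{97 \cdot 78}} = \frac{1}{3 \sqrt{733} + \frac{1}{97} \cdot \frac{1}{78}} = \frac{1}{3 \sqrt{733} + \frac{1}{7566}} = \frac{1}{\frac{1}{7566} + 3 \sqrt{733}}$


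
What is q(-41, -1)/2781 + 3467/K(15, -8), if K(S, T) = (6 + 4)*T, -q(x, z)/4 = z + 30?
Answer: -9651007/222480 ≈ -43.379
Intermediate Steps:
q(x, z) = -120 - 4*z (q(x, z) = -4*(z + 30) = -4*(30 + z) = -120 - 4*z)
K(S, T) = 10*T
q(-41, -1)/2781 + 3467/K(15, -8) = (-120 - 4*(-1))/2781 + 3467/((10*(-8))) = (-120 + 4)*(1/2781) + 3467/(-80) = -116*1/2781 + 3467*(-1/80) = -116/2781 - 3467/80 = -9651007/222480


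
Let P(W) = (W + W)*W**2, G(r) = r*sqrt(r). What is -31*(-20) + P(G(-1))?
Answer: 620 + 2*I ≈ 620.0 + 2.0*I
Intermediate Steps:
G(r) = r**(3/2)
P(W) = 2*W**3 (P(W) = (2*W)*W**2 = 2*W**3)
-31*(-20) + P(G(-1)) = -31*(-20) + 2*((-1)**(3/2))**3 = 620 + 2*(-I)**3 = 620 + 2*I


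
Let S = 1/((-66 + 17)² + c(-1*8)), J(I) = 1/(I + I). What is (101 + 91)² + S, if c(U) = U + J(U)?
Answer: 1411411984/38287 ≈ 36864.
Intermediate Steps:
J(I) = 1/(2*I)
c(U) = U + 1/(2*U)
S = 16/38287 (S = 1/((-66 + 17)² + (-1*8 + 1/(2*((-1*8))))) = 1/((-49)² + (-8 + (½)/(-8))) = 1/(2401 + (-8 + (½)*(-⅛))) = 1/(2401 + (-8 - 1/16)) = 1/(2401 - 129/16) = 1/(38287/16) = 16/38287 ≈ 0.00041790)
(101 + 91)² + S = (101 + 91)² + 16/38287 = 192² + 16/38287 = 36864 + 16/38287 = 1411411984/38287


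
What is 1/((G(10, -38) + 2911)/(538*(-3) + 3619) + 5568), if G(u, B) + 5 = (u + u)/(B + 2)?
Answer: 18045/100500709 ≈ 0.00017955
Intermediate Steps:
G(u, B) = -5 + 2*u/(2 + B) (G(u, B) = -5 + (u + u)/(B + 2) = -5 + (2*u)/(2 + B) = -5 + 2*u/(2 + B))
1/((G(10, -38) + 2911)/(538*(-3) + 3619) + 5568) = 1/(((-10 - 5*(-38) + 2*10)/(2 - 38) + 2911)/(538*(-3) + 3619) + 5568) = 1/(((-10 + 190 + 20)/(-36) + 2911)/(-1614 + 3619) + 5568) = 1/((-1/36*200 + 2911)/2005 + 5568) = 1/((-50/9 + 2911)*(1/2005) + 5568) = 1/((26149/9)*(1/2005) + 5568) = 1/(26149/18045 + 5568) = 1/(100500709/18045) = 18045/100500709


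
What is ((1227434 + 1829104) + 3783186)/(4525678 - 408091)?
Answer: 2279908/1372529 ≈ 1.6611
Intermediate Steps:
((1227434 + 1829104) + 3783186)/(4525678 - 408091) = (3056538 + 3783186)/4117587 = 6839724*(1/4117587) = 2279908/1372529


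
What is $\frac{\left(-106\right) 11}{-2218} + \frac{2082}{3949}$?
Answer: $\frac{4611205}{4379441} \approx 1.0529$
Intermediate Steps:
$\frac{\left(-106\right) 11}{-2218} + \frac{2082}{3949} = \left(-1166\right) \left(- \frac{1}{2218}\right) + 2082 \cdot \frac{1}{3949} = \frac{583}{1109} + \frac{2082}{3949} = \frac{4611205}{4379441}$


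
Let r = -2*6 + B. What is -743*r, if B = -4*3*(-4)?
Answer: -26748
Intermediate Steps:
B = 48 (B = -12*(-4) = 48)
r = 36 (r = -2*6 + 48 = -12 + 48 = 36)
-743*r = -743*36 = -26748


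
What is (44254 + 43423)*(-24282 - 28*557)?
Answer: -3496383406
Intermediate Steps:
(44254 + 43423)*(-24282 - 28*557) = 87677*(-24282 - 15596) = 87677*(-39878) = -3496383406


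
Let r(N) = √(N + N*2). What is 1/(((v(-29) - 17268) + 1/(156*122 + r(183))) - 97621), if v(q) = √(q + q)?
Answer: 3*(6344 + √61)/(1 + 3*(-114889 + I*√58)*(6344 + √61)) ≈ -8.7041e-6 - 5.7697e-10*I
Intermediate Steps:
v(q) = √2*√q (v(q) = √(2*q) = √2*√q)
r(N) = √3*√N (r(N) = √(N + 2*N) = √(3*N) = √3*√N)
1/(((v(-29) - 17268) + 1/(156*122 + r(183))) - 97621) = 1/(((√2*√(-29) - 17268) + 1/(156*122 + √3*√183)) - 97621) = 1/(((√2*(I*√29) - 17268) + 1/(19032 + 3*√61)) - 97621) = 1/(((I*√58 - 17268) + 1/(19032 + 3*√61)) - 97621) = 1/(((-17268 + I*√58) + 1/(19032 + 3*√61)) - 97621) = 1/((-17268 + 1/(19032 + 3*√61) + I*√58) - 97621) = 1/(-114889 + 1/(19032 + 3*√61) + I*√58)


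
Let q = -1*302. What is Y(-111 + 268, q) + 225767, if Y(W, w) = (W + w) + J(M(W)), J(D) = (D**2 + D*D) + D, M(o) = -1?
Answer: 225623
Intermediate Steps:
J(D) = D + 2*D**2 (J(D) = (D**2 + D**2) + D = 2*D**2 + D = D + 2*D**2)
q = -302
Y(W, w) = 1 + W + w (Y(W, w) = (W + w) - (1 + 2*(-1)) = (W + w) - (1 - 2) = (W + w) - 1*(-1) = (W + w) + 1 = 1 + W + w)
Y(-111 + 268, q) + 225767 = (1 + (-111 + 268) - 302) + 225767 = (1 + 157 - 302) + 225767 = -144 + 225767 = 225623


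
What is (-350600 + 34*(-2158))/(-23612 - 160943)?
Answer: 423972/184555 ≈ 2.2973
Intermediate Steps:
(-350600 + 34*(-2158))/(-23612 - 160943) = (-350600 - 73372)/(-184555) = -423972*(-1/184555) = 423972/184555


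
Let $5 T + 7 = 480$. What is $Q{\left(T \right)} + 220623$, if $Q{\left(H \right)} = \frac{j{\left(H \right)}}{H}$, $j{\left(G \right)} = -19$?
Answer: $\frac{104354584}{473} \approx 2.2062 \cdot 10^{5}$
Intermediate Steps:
$T = \frac{473}{5}$ ($T = - \frac{7}{5} + \frac{1}{5} \cdot 480 = - \frac{7}{5} + 96 = \frac{473}{5} \approx 94.6$)
$Q{\left(H \right)} = - \frac{19}{H}$
$Q{\left(T \right)} + 220623 = - \frac{19}{\frac{473}{5}} + 220623 = \left(-19\right) \frac{5}{473} + 220623 = - \frac{95}{473} + 220623 = \frac{104354584}{473}$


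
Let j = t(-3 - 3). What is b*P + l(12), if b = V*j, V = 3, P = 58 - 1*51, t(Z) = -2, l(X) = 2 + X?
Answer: -28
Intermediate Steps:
j = -2
P = 7 (P = 58 - 51 = 7)
b = -6 (b = 3*(-2) = -6)
b*P + l(12) = -6*7 + (2 + 12) = -42 + 14 = -28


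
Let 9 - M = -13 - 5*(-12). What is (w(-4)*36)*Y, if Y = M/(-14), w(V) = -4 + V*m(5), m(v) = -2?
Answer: 2736/7 ≈ 390.86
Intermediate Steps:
w(V) = -4 - 2*V (w(V) = -4 + V*(-2) = -4 - 2*V)
M = -38 (M = 9 - (-13 - 5*(-12)) = 9 - (-13 - 1*(-60)) = 9 - (-13 + 60) = 9 - 1*47 = 9 - 47 = -38)
Y = 19/7 (Y = -38/(-14) = -38*(-1/14) = 19/7 ≈ 2.7143)
(w(-4)*36)*Y = ((-4 - 2*(-4))*36)*(19/7) = ((-4 + 8)*36)*(19/7) = (4*36)*(19/7) = 144*(19/7) = 2736/7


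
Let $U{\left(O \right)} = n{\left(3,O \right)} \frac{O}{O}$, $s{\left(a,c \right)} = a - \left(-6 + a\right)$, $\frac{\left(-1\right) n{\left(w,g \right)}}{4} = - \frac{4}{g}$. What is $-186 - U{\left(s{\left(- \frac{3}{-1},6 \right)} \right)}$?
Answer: $- \frac{566}{3} \approx -188.67$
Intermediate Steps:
$n{\left(w,g \right)} = \frac{16}{g}$ ($n{\left(w,g \right)} = - 4 \left(- \frac{4}{g}\right) = \frac{16}{g}$)
$s{\left(a,c \right)} = 6$
$U{\left(O \right)} = \frac{16}{O}$ ($U{\left(O \right)} = \frac{16}{O} \frac{O}{O} = \frac{16}{O} 1 = \frac{16}{O}$)
$-186 - U{\left(s{\left(- \frac{3}{-1},6 \right)} \right)} = -186 - \frac{16}{6} = -186 - 16 \cdot \frac{1}{6} = -186 - \frac{8}{3} = - \frac{566}{3}$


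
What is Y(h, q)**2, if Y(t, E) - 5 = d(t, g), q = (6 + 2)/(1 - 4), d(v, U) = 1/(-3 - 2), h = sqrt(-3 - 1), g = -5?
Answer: 576/25 ≈ 23.040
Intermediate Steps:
h = 2*I (h = sqrt(-4) = 2*I ≈ 2.0*I)
d(v, U) = -1/5 (d(v, U) = 1/(-5) = -1/5)
q = -8/3 (q = 8/(-3) = 8*(-1/3) = -8/3 ≈ -2.6667)
Y(t, E) = 24/5 (Y(t, E) = 5 - 1/5 = 24/5)
Y(h, q)**2 = (24/5)**2 = 576/25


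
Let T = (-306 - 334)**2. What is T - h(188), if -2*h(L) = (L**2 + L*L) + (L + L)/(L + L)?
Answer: 889889/2 ≈ 4.4494e+5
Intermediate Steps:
T = 409600 (T = (-640)**2 = 409600)
h(L) = -1/2 - L**2 (h(L) = -((L**2 + L*L) + (L + L)/(L + L))/2 = -((L**2 + L**2) + (2*L)/((2*L)))/2 = -(2*L**2 + (2*L)*(1/(2*L)))/2 = -(2*L**2 + 1)/2 = -(1 + 2*L**2)/2 = -1/2 - L**2)
T - h(188) = 409600 - (-1/2 - 1*188**2) = 409600 - (-1/2 - 1*35344) = 409600 - (-1/2 - 35344) = 409600 - 1*(-70689/2) = 409600 + 70689/2 = 889889/2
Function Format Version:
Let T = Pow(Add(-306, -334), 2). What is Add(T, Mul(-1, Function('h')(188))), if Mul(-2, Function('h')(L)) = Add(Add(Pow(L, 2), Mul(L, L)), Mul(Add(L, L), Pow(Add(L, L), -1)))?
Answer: Rational(889889, 2) ≈ 4.4494e+5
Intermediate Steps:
T = 409600 (T = Pow(-640, 2) = 409600)
Function('h')(L) = Add(Rational(-1, 2), Mul(-1, Pow(L, 2))) (Function('h')(L) = Mul(Rational(-1, 2), Add(Add(Pow(L, 2), Mul(L, L)), Mul(Add(L, L), Pow(Add(L, L), -1)))) = Mul(Rational(-1, 2), Add(Add(Pow(L, 2), Pow(L, 2)), Mul(Mul(2, L), Pow(Mul(2, L), -1)))) = Mul(Rational(-1, 2), Add(Mul(2, Pow(L, 2)), Mul(Mul(2, L), Mul(Rational(1, 2), Pow(L, -1))))) = Mul(Rational(-1, 2), Add(Mul(2, Pow(L, 2)), 1)) = Mul(Rational(-1, 2), Add(1, Mul(2, Pow(L, 2)))) = Add(Rational(-1, 2), Mul(-1, Pow(L, 2))))
Add(T, Mul(-1, Function('h')(188))) = Add(409600, Mul(-1, Add(Rational(-1, 2), Mul(-1, Pow(188, 2))))) = Add(409600, Mul(-1, Add(Rational(-1, 2), Mul(-1, 35344)))) = Add(409600, Mul(-1, Add(Rational(-1, 2), -35344))) = Add(409600, Mul(-1, Rational(-70689, 2))) = Add(409600, Rational(70689, 2)) = Rational(889889, 2)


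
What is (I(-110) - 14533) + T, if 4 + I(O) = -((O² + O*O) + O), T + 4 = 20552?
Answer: -18079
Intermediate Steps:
T = 20548 (T = -4 + 20552 = 20548)
I(O) = -4 - O - 2*O² (I(O) = -4 - ((O² + O*O) + O) = -4 - ((O² + O²) + O) = -4 - (2*O² + O) = -4 - (O + 2*O²) = -4 + (-O - 2*O²) = -4 - O - 2*O²)
(I(-110) - 14533) + T = ((-4 - 1*(-110) - 2*(-110)²) - 14533) + 20548 = ((-4 + 110 - 2*12100) - 14533) + 20548 = ((-4 + 110 - 24200) - 14533) + 20548 = (-24094 - 14533) + 20548 = -38627 + 20548 = -18079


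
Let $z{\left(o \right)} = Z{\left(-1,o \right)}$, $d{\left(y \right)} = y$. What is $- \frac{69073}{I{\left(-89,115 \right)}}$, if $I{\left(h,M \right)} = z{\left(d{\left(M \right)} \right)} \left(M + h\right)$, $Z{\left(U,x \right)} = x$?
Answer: $- \frac{69073}{2990} \approx -23.101$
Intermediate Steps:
$z{\left(o \right)} = o$
$I{\left(h,M \right)} = M \left(M + h\right)$
$- \frac{69073}{I{\left(-89,115 \right)}} = - \frac{69073}{115 \left(115 - 89\right)} = - \frac{69073}{115 \cdot 26} = - \frac{69073}{2990}$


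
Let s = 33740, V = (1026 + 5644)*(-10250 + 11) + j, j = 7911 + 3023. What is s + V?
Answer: -68249456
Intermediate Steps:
j = 10934
V = -68283196 (V = (1026 + 5644)*(-10250 + 11) + 10934 = 6670*(-10239) + 10934 = -68294130 + 10934 = -68283196)
s + V = 33740 - 68283196 = -68249456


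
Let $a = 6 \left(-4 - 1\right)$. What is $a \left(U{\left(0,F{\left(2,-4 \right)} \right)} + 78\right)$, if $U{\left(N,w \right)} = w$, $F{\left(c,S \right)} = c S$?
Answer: $-2100$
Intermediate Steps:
$F{\left(c,S \right)} = S c$
$a = -30$ ($a = 6 \left(-5\right) = -30$)
$a \left(U{\left(0,F{\left(2,-4 \right)} \right)} + 78\right) = - 30 \left(\left(-4\right) 2 + 78\right) = - 30 \left(-8 + 78\right) = \left(-30\right) 70 = -2100$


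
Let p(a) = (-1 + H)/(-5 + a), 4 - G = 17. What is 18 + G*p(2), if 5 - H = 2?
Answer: 80/3 ≈ 26.667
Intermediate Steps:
H = 3 (H = 5 - 1*2 = 5 - 2 = 3)
G = -13 (G = 4 - 1*17 = 4 - 17 = -13)
p(a) = 2/(-5 + a) (p(a) = (-1 + 3)/(-5 + a) = 2/(-5 + a))
18 + G*p(2) = 18 - 26/(-5 + 2) = 18 - 26/(-3) = 18 - 26*(-1)/3 = 18 - 13*(-2/3) = 18 + 26/3 = 80/3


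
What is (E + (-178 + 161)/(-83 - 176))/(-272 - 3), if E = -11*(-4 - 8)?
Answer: -6841/14245 ≈ -0.48024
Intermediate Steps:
E = 132 (E = -11*(-12) = 132)
(E + (-178 + 161)/(-83 - 176))/(-272 - 3) = (132 + (-178 + 161)/(-83 - 176))/(-272 - 3) = (132 - 17/(-259))/(-275) = (132 - 17*(-1/259))*(-1/275) = (132 + 17/259)*(-1/275) = (34205/259)*(-1/275) = -6841/14245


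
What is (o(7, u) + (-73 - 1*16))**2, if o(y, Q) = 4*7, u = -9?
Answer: 3721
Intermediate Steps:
o(y, Q) = 28
(o(7, u) + (-73 - 1*16))**2 = (28 + (-73 - 1*16))**2 = (28 + (-73 - 16))**2 = (28 - 89)**2 = (-61)**2 = 3721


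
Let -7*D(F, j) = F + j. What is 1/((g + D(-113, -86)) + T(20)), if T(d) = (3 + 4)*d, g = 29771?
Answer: 7/209576 ≈ 3.3401e-5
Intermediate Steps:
T(d) = 7*d
D(F, j) = -F/7 - j/7 (D(F, j) = -(F + j)/7 = -F/7 - j/7)
1/((g + D(-113, -86)) + T(20)) = 1/((29771 + (-⅐*(-113) - ⅐*(-86))) + 7*20) = 1/((29771 + (113/7 + 86/7)) + 140) = 1/((29771 + 199/7) + 140) = 1/(208596/7 + 140) = 1/(209576/7) = 7/209576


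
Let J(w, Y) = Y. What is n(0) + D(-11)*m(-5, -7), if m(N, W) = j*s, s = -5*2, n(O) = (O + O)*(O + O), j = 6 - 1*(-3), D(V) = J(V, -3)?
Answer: 270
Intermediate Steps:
D(V) = -3
j = 9 (j = 6 + 3 = 9)
n(O) = 4*O**2 (n(O) = (2*O)*(2*O) = 4*O**2)
s = -10
m(N, W) = -90 (m(N, W) = 9*(-10) = -90)
n(0) + D(-11)*m(-5, -7) = 4*0**2 - 3*(-90) = 4*0 + 270 = 0 + 270 = 270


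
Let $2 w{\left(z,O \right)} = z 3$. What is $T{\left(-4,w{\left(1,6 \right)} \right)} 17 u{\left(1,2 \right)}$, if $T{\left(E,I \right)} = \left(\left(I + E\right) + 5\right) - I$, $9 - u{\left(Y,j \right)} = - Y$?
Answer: $170$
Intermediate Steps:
$w{\left(z,O \right)} = \frac{3 z}{2}$ ($w{\left(z,O \right)} = \frac{z 3}{2} = \frac{3 z}{2}$)
$u{\left(Y,j \right)} = 9 + Y$ ($u{\left(Y,j \right)} = 9 - - Y = 9 + Y$)
$T{\left(E,I \right)} = 5 + E$ ($T{\left(E,I \right)} = \left(\left(E + I\right) + 5\right) - I = \left(5 + E + I\right) - I = 5 + E$)
$T{\left(-4,w{\left(1,6 \right)} \right)} 17 u{\left(1,2 \right)} = \left(5 - 4\right) 17 \left(9 + 1\right) = 1 \cdot 17 \cdot 10 = 17 \cdot 10 = 170$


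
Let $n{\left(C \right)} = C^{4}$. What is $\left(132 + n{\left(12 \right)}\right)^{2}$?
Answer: $435473424$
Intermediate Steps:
$\left(132 + n{\left(12 \right)}\right)^{2} = \left(132 + 12^{4}\right)^{2} = \left(132 + 20736\right)^{2} = 20868^{2} = 435473424$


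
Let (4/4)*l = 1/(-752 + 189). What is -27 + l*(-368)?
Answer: -14833/563 ≈ -26.346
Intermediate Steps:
l = -1/563 (l = 1/(-752 + 189) = 1/(-563) = -1/563 ≈ -0.0017762)
-27 + l*(-368) = -27 - 1/563*(-368) = -27 + 368/563 = -14833/563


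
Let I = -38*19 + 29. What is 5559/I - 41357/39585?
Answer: -187992/20735 ≈ -9.0664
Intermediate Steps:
I = -693 (I = -722 + 29 = -693)
5559/I - 41357/39585 = 5559/(-693) - 41357/39585 = 5559*(-1/693) - 41357*1/39585 = -1853/231 - 41357/39585 = -187992/20735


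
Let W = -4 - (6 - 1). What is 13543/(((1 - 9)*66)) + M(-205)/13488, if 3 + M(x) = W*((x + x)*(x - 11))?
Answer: -785816/9273 ≈ -84.742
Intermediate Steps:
W = -9 (W = -4 - 1*5 = -4 - 5 = -9)
M(x) = -3 - 18*x*(-11 + x) (M(x) = -3 - 9*(x + x)*(x - 11) = -3 - 9*2*x*(-11 + x) = -3 - 18*x*(-11 + x))
13543/(((1 - 9)*66)) + M(-205)/13488 = 13543/(((1 - 9)*66)) + (-3 - 18*(-205)² + 198*(-205))/13488 = 13543/((-8*66)) + (-3 - 18*42025 - 40590)*(1/13488) = 13543/(-528) + (-3 - 756450 - 40590)*(1/13488) = 13543*(-1/528) - 797043*1/13488 = -13543/528 - 265681/4496 = -785816/9273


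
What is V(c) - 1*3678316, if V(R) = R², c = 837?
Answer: -2977747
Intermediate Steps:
V(c) - 1*3678316 = 837² - 1*3678316 = 700569 - 3678316 = -2977747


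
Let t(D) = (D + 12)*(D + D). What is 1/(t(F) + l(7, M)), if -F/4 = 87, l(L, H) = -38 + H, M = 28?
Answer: 1/233846 ≈ 4.2763e-6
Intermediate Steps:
F = -348 (F = -4*87 = -348)
t(D) = 2*D*(12 + D) (t(D) = (12 + D)*(2*D) = 2*D*(12 + D))
1/(t(F) + l(7, M)) = 1/(2*(-348)*(12 - 348) + (-38 + 28)) = 1/(2*(-348)*(-336) - 10) = 1/(233856 - 10) = 1/233846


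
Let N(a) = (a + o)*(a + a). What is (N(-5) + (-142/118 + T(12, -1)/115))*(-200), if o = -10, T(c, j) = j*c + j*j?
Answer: -40357440/1357 ≈ -29740.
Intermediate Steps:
T(c, j) = j**2 + c*j (T(c, j) = c*j + j**2 = j**2 + c*j)
N(a) = 2*a*(-10 + a) (N(a) = (a - 10)*(a + a) = (-10 + a)*(2*a) = 2*a*(-10 + a))
(N(-5) + (-142/118 + T(12, -1)/115))*(-200) = (2*(-5)*(-10 - 5) + (-142/118 - (12 - 1)/115))*(-200) = (2*(-5)*(-15) + (-142*1/118 - 1*11*(1/115)))*(-200) = (150 + (-71/59 - 11*1/115))*(-200) = (150 + (-71/59 - 11/115))*(-200) = (150 - 8814/6785)*(-200) = (1008936/6785)*(-200) = -40357440/1357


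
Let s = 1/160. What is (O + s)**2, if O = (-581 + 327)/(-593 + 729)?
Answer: 25633969/7398400 ≈ 3.4648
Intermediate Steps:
s = 1/160 ≈ 0.0062500
O = -127/68 (O = -254/136 = -254*1/136 = -127/68 ≈ -1.8676)
(O + s)**2 = (-127/68 + 1/160)**2 = (-5063/2720)**2 = 25633969/7398400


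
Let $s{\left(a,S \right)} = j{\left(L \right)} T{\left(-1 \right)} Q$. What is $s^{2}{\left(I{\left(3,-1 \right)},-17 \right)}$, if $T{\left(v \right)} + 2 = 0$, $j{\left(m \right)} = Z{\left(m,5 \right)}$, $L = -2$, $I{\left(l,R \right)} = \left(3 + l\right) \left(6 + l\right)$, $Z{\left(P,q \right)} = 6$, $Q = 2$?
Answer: $576$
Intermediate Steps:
$j{\left(m \right)} = 6$
$T{\left(v \right)} = -2$ ($T{\left(v \right)} = -2 + 0 = -2$)
$s{\left(a,S \right)} = -24$ ($s{\left(a,S \right)} = 6 \left(-2\right) 2 = \left(-12\right) 2 = -24$)
$s^{2}{\left(I{\left(3,-1 \right)},-17 \right)} = \left(-24\right)^{2} = 576$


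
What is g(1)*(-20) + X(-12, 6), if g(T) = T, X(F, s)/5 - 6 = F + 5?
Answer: -25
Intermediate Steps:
X(F, s) = 55 + 5*F (X(F, s) = 30 + 5*(F + 5) = 30 + 5*(5 + F) = 30 + (25 + 5*F) = 55 + 5*F)
g(1)*(-20) + X(-12, 6) = 1*(-20) + (55 + 5*(-12)) = -20 + (55 - 60) = -20 - 5 = -25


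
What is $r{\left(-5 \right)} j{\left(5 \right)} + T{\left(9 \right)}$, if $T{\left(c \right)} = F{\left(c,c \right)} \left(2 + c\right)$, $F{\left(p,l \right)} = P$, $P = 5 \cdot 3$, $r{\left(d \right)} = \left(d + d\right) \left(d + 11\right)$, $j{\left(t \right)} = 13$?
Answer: $-615$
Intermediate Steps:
$r{\left(d \right)} = 2 d \left(11 + d\right)$
$P = 15$
$F{\left(p,l \right)} = 15$
$T{\left(c \right)} = 30 + 15 c$ ($T{\left(c \right)} = 15 \left(2 + c\right) = 30 + 15 c$)
$r{\left(-5 \right)} j{\left(5 \right)} + T{\left(9 \right)} = 2 \left(-5\right) \left(11 - 5\right) 13 + \left(30 + 15 \cdot 9\right) = 2 \left(-5\right) 6 \cdot 13 + \left(30 + 135\right) = \left(-60\right) 13 + 165 = -780 + 165 = -615$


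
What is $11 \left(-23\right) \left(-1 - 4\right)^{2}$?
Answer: $-6325$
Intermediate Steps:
$11 \left(-23\right) \left(-1 - 4\right)^{2} = - 253 \left(-5\right)^{2} = \left(-253\right) 25 = -6325$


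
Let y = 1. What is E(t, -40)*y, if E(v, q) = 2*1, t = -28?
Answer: 2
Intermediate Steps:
E(v, q) = 2
E(t, -40)*y = 2*1 = 2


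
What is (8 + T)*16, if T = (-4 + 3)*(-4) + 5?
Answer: 272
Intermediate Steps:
T = 9 (T = -1*(-4) + 5 = 4 + 5 = 9)
(8 + T)*16 = (8 + 9)*16 = 17*16 = 272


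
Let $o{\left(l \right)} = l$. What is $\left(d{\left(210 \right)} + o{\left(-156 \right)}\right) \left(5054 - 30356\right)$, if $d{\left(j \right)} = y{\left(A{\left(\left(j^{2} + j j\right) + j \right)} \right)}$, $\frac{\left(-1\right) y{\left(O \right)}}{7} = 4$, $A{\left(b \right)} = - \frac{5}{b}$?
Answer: $4655568$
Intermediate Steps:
$y{\left(O \right)} = -28$ ($y{\left(O \right)} = \left(-7\right) 4 = -28$)
$d{\left(j \right)} = -28$
$\left(d{\left(210 \right)} + o{\left(-156 \right)}\right) \left(5054 - 30356\right) = \left(-28 - 156\right) \left(5054 - 30356\right) = \left(-184\right) \left(-25302\right) = 4655568$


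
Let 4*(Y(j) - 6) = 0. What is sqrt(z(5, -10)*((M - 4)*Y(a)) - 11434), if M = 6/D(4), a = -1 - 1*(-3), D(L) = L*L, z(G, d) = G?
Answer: I*sqrt(46171)/2 ≈ 107.44*I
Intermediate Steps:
D(L) = L**2
a = 2 (a = -1 + 3 = 2)
Y(j) = 6 (Y(j) = 6 + (1/4)*0 = 6 + 0 = 6)
M = 3/8 (M = 6/(4**2) = 6/16 = 6*(1/16) = 3/8 ≈ 0.37500)
sqrt(z(5, -10)*((M - 4)*Y(a)) - 11434) = sqrt(5*((3/8 - 4)*6) - 11434) = sqrt(5*(-29/8*6) - 11434) = sqrt(5*(-87/4) - 11434) = sqrt(-435/4 - 11434) = sqrt(-46171/4) = I*sqrt(46171)/2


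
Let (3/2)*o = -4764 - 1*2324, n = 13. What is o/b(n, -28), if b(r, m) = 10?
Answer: -7088/15 ≈ -472.53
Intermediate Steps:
o = -14176/3 (o = 2*(-4764 - 1*2324)/3 = 2*(-4764 - 2324)/3 = (⅔)*(-7088) = -14176/3 ≈ -4725.3)
o/b(n, -28) = -14176/3/10 = -14176/3*⅒ = -7088/15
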